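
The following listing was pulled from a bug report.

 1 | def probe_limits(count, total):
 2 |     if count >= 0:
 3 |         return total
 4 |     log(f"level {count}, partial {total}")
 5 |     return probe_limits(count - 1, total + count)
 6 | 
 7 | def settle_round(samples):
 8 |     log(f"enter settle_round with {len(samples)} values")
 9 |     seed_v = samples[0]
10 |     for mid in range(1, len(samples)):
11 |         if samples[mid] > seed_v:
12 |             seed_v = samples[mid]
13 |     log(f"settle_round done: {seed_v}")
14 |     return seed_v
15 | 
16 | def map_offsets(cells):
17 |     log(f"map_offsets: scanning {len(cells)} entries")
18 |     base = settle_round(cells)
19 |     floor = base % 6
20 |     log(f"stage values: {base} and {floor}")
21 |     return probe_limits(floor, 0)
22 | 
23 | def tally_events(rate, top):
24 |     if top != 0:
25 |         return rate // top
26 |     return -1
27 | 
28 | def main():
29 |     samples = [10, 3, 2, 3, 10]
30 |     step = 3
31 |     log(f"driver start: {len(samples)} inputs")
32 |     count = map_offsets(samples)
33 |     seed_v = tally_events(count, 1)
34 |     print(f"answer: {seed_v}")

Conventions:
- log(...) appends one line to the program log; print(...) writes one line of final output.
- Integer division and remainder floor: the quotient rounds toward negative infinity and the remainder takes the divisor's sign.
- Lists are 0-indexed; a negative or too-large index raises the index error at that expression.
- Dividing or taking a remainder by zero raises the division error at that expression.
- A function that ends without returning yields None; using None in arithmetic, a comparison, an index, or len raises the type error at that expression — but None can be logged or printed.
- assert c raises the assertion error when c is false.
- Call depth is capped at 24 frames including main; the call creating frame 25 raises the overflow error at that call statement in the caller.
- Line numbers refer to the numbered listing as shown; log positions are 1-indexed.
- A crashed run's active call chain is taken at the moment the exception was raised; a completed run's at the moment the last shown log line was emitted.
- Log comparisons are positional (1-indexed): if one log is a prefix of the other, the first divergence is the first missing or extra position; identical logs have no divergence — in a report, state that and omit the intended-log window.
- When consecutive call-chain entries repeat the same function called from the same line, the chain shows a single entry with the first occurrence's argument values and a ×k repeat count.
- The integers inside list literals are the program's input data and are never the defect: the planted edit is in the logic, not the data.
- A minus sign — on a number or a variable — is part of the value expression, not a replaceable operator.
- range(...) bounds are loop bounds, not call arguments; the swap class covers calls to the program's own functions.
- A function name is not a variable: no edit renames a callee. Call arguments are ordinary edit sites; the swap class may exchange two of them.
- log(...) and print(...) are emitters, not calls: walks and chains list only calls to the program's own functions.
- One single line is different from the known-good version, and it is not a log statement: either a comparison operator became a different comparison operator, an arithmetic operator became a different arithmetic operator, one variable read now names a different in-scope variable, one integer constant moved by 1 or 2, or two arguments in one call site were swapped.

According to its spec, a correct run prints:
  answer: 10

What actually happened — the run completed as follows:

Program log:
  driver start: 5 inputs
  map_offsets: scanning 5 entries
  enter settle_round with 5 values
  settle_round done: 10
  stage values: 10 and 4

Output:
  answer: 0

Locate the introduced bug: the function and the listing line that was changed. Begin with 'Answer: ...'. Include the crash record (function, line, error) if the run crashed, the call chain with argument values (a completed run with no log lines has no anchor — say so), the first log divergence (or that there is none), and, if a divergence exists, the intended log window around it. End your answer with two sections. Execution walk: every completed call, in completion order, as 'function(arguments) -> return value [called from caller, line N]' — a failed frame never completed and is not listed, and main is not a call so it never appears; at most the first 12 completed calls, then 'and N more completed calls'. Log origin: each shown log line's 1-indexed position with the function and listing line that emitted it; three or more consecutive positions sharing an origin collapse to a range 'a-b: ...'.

Answer: the defect is in probe_limits at line 2.
Core observation: The shown log is a 5-line prefix of the intended one, whose next entry is 'level 4, partial 0'.
Call chain: main -> map_offsets([10, 3, 2, 3, 10]) (called at line 32).
First divergence: position 6 (shown log ended at 5 lines; the working version continues: 'level 4, partial 0').
Intended log window:
  4: settle_round done: 10
  5: stage values: 10 and 4
  6: level 4, partial 0
  7: level 3, partial 4
Execution walk:
  settle_round([10, 3, 2, 3, 10]) -> 10  [called from map_offsets, line 18]
  probe_limits(4, 0) -> 0  [called from map_offsets, line 21]
  map_offsets([10, 3, 2, 3, 10]) -> 0  [called from main, line 32]
  tally_events(0, 1) -> 0  [called from main, line 33]
Origin of each log line:
  1: logged in main at line 31
  2: logged in map_offsets at line 17
  3: logged in settle_round at line 8
  4: logged in settle_round at line 13
  5: logged in map_offsets at line 20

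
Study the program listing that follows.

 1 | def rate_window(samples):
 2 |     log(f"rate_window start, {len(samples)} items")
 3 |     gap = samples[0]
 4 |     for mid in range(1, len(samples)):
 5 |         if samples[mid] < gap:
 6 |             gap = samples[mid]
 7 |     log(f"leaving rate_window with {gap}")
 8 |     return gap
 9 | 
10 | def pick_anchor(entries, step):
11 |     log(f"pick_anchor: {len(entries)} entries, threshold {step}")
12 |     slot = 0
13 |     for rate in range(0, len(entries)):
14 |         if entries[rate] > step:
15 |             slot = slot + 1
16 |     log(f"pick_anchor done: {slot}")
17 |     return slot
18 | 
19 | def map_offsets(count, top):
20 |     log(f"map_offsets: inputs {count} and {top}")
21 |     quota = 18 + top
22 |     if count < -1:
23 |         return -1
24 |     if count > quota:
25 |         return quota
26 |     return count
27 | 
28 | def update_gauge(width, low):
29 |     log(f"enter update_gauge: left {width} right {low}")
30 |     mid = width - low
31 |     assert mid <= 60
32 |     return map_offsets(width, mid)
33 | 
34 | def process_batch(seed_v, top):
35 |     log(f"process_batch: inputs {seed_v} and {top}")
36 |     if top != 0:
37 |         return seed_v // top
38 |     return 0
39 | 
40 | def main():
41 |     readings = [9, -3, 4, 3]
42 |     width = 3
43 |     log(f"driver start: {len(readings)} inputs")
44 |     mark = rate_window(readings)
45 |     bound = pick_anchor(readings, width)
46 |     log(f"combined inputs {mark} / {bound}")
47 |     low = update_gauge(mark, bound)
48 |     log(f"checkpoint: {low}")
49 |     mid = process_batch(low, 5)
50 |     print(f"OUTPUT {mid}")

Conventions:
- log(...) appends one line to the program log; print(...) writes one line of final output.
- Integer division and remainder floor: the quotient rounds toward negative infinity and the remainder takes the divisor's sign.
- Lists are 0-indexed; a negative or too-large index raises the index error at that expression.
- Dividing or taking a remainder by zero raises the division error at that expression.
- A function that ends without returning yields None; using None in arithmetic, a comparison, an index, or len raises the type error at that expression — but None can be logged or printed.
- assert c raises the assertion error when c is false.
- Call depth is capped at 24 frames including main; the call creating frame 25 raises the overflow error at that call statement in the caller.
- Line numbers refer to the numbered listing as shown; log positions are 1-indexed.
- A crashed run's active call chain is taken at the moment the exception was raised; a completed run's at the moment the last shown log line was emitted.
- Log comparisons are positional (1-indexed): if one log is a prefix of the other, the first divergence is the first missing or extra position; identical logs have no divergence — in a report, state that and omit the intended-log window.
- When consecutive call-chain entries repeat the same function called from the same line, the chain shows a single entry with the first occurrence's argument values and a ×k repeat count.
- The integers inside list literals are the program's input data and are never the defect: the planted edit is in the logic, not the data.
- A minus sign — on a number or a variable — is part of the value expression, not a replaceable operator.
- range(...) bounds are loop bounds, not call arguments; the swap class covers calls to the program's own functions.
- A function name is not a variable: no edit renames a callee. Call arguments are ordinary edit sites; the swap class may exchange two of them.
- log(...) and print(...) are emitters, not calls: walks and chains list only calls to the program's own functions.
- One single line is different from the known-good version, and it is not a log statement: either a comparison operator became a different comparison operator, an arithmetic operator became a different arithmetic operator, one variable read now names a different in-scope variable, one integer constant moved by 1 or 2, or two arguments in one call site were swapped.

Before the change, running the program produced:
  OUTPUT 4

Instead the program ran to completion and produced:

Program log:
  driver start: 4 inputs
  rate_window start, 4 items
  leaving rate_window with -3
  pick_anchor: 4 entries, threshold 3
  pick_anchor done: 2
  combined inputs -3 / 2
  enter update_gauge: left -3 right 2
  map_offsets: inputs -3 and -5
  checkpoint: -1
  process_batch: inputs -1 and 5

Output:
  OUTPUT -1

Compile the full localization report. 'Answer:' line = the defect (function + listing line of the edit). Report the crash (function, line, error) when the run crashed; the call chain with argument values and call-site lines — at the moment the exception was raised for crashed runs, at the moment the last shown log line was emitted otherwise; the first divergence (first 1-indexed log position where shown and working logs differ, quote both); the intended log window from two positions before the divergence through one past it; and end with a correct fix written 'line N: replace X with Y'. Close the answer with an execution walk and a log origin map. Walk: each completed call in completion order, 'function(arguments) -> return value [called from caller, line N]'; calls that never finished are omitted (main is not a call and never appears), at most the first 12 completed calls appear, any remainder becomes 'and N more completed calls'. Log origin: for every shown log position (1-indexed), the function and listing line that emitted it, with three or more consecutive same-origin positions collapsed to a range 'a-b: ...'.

Answer: the defect is in process_batch at line 37.
Key observation: Log streams are identical — the defect surfaces only in the printed output.
Call chain: main -> process_batch(-1, 5) (called at line 49).
First divergence: none; the two logs match at every position.
Execution walk:
  rate_window([9, -3, 4, 3]) -> -3  [called from main, line 44]
  pick_anchor([9, -3, 4, 3], 3) -> 2  [called from main, line 45]
  map_offsets(-3, -5) -> -1  [called from update_gauge, line 32]
  update_gauge(-3, 2) -> -1  [called from main, line 47]
  process_batch(-1, 5) -> -1  [called from main, line 49]
Log origins:
  1: logged in main at line 43
  2: logged in rate_window at line 2
  3: logged in rate_window at line 7
  4: logged in pick_anchor at line 11
  5: logged in pick_anchor at line 16
  6: logged in main at line 46
  7: logged in update_gauge at line 29
  8: logged in map_offsets at line 20
  9: logged in main at line 48
  10: logged in process_batch at line 35
A correct fix: line 37: replace `//` with `%`.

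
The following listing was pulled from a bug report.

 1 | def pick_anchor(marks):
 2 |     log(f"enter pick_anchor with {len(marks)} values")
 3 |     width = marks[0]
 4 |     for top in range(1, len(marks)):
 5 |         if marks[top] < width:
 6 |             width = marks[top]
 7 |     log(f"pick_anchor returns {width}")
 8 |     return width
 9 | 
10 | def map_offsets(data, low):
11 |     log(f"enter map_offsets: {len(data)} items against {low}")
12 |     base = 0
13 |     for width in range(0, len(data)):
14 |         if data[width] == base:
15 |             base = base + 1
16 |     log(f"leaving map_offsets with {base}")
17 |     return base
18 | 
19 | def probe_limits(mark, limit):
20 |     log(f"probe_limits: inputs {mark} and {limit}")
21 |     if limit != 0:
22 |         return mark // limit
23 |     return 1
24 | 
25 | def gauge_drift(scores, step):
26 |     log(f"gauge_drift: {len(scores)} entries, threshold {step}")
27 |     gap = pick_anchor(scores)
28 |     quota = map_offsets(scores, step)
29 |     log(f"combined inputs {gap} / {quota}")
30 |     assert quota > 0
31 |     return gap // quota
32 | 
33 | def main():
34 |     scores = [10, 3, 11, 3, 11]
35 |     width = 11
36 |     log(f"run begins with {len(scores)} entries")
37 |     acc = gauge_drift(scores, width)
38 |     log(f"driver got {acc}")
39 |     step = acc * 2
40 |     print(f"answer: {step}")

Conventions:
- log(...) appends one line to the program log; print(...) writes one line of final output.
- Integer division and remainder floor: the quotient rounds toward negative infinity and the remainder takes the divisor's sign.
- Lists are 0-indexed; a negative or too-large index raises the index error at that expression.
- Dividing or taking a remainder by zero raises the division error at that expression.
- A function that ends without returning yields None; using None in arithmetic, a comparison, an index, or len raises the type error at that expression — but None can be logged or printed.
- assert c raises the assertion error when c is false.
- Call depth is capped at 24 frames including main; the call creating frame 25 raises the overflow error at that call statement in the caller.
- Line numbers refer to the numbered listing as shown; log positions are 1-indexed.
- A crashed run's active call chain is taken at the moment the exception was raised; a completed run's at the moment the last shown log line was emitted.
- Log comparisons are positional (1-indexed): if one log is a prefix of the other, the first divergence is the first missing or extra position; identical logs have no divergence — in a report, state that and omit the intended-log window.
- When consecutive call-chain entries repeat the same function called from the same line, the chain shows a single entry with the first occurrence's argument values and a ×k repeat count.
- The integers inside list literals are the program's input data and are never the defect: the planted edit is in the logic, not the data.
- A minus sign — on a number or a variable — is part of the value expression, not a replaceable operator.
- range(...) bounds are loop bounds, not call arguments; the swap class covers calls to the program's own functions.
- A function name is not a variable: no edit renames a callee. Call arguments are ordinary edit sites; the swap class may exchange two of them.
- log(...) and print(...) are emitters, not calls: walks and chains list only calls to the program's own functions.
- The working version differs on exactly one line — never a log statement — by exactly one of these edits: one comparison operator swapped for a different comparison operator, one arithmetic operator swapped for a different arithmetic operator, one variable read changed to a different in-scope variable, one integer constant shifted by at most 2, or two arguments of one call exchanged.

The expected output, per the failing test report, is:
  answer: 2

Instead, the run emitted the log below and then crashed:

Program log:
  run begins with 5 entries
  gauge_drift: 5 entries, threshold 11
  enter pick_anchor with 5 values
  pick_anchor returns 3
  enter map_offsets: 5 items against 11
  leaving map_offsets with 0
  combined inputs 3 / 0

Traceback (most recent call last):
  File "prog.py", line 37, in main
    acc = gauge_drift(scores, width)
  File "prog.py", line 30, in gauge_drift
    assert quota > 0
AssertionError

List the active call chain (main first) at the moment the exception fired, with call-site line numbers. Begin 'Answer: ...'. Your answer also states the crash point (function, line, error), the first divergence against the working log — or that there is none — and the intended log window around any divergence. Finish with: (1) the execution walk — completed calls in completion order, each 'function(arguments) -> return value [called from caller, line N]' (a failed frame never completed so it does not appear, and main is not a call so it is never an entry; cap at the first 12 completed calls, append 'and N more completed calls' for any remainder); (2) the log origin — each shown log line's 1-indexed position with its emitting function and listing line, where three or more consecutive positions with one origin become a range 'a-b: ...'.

Answer: main -> gauge_drift (called at line 37).
The tell: Everything matches until log position 6, which reads 'leaving map_offsets with 0' in place of 'leaving map_offsets with 2'.
Crash: gauge_drift, line 30, AssertionError.
First divergence: at position 6 the run shows 'leaving map_offsets with 0' where the working version logs 'leaving map_offsets with 2'.
Intended log window:
  4: pick_anchor returns 3
  5: enter map_offsets: 5 items against 11
  6: leaving map_offsets with 2
  7: combined inputs 3 / 2
Execution walk:
  pick_anchor([10, 3, 11, 3, 11]) -> 3  [called from gauge_drift, line 27]
  map_offsets([10, 3, 11, 3, 11], 11) -> 0  [called from gauge_drift, line 28]
Log origin:
  1: logged in main at line 36
  2: logged in gauge_drift at line 26
  3: logged in pick_anchor at line 2
  4: logged in pick_anchor at line 7
  5: logged in map_offsets at line 11
  6: logged in map_offsets at line 16
  7: logged in gauge_drift at line 29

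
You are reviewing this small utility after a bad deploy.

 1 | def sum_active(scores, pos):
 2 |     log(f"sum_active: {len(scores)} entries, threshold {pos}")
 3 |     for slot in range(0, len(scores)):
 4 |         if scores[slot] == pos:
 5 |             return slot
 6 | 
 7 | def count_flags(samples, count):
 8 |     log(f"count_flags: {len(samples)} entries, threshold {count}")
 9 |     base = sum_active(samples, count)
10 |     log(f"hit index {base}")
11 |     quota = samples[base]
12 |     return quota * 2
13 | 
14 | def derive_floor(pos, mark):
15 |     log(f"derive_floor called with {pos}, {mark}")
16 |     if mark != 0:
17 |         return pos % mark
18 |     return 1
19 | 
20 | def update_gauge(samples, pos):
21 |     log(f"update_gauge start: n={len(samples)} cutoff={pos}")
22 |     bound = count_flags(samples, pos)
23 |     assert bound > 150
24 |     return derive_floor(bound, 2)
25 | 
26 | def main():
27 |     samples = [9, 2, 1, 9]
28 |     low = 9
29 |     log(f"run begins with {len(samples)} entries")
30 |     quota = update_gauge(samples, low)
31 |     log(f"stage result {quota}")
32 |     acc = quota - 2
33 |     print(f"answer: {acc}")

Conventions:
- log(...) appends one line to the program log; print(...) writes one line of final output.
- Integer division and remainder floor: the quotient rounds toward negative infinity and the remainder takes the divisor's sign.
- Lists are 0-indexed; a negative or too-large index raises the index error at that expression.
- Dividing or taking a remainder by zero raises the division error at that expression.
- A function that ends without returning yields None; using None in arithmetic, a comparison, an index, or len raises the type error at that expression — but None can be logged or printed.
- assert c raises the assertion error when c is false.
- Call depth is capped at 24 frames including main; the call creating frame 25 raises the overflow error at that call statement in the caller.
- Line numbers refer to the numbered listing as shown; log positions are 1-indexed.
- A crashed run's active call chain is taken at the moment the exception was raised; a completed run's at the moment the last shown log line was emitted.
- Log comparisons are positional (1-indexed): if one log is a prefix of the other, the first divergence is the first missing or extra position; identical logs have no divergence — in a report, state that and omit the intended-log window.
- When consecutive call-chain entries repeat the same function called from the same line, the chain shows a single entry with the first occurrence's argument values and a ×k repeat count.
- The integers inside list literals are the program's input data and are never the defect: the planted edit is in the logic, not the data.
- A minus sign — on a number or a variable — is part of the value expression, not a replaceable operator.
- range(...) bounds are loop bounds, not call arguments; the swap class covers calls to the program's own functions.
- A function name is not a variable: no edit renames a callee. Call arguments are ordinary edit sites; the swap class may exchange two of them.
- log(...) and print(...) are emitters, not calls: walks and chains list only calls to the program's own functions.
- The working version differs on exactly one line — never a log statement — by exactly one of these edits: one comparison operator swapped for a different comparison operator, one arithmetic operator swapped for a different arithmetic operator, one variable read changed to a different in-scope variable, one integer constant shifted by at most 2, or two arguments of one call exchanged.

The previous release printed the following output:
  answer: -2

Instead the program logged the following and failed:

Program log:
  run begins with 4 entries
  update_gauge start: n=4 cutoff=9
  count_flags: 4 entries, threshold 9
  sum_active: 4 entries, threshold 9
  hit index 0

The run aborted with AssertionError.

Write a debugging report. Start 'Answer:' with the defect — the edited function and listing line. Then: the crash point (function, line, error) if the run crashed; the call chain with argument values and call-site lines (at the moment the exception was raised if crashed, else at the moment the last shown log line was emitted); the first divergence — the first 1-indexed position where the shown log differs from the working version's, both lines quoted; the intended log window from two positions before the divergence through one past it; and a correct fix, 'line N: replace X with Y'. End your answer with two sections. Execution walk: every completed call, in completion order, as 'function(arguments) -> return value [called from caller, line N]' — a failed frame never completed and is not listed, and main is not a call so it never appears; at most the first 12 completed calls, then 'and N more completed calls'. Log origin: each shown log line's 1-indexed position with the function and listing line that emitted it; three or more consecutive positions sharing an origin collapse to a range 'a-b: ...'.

Answer: the defect is in update_gauge at line 23.
Core observation: Only 5 log lines were emitted before the run died; the intended continuation was 'derive_floor called with 18, 2'.
Crash: update_gauge, line 23, AssertionError.
Call chain: main -> update_gauge([9, 2, 1, 9], 9) (called at line 30).
First divergence: position 6 — the faulty run's log ends after 5 lines; the working version continues with 'derive_floor called with 18, 2'.
Intended log window:
  4: sum_active: 4 entries, threshold 9
  5: hit index 0
  6: derive_floor called with 18, 2
  7: stage result 0
Execution walk:
  sum_active([9, 2, 1, 9], 9) -> 0  [called from count_flags, line 9]
  count_flags([9, 2, 1, 9], 9) -> 18  [called from update_gauge, line 22]
Origin of each log line:
  1 — main, line 29
  2 — update_gauge, line 21
  3 — count_flags, line 8
  4 — sum_active, line 2
  5 — count_flags, line 10
A correct fix: line 23: replace `>` with `<=`.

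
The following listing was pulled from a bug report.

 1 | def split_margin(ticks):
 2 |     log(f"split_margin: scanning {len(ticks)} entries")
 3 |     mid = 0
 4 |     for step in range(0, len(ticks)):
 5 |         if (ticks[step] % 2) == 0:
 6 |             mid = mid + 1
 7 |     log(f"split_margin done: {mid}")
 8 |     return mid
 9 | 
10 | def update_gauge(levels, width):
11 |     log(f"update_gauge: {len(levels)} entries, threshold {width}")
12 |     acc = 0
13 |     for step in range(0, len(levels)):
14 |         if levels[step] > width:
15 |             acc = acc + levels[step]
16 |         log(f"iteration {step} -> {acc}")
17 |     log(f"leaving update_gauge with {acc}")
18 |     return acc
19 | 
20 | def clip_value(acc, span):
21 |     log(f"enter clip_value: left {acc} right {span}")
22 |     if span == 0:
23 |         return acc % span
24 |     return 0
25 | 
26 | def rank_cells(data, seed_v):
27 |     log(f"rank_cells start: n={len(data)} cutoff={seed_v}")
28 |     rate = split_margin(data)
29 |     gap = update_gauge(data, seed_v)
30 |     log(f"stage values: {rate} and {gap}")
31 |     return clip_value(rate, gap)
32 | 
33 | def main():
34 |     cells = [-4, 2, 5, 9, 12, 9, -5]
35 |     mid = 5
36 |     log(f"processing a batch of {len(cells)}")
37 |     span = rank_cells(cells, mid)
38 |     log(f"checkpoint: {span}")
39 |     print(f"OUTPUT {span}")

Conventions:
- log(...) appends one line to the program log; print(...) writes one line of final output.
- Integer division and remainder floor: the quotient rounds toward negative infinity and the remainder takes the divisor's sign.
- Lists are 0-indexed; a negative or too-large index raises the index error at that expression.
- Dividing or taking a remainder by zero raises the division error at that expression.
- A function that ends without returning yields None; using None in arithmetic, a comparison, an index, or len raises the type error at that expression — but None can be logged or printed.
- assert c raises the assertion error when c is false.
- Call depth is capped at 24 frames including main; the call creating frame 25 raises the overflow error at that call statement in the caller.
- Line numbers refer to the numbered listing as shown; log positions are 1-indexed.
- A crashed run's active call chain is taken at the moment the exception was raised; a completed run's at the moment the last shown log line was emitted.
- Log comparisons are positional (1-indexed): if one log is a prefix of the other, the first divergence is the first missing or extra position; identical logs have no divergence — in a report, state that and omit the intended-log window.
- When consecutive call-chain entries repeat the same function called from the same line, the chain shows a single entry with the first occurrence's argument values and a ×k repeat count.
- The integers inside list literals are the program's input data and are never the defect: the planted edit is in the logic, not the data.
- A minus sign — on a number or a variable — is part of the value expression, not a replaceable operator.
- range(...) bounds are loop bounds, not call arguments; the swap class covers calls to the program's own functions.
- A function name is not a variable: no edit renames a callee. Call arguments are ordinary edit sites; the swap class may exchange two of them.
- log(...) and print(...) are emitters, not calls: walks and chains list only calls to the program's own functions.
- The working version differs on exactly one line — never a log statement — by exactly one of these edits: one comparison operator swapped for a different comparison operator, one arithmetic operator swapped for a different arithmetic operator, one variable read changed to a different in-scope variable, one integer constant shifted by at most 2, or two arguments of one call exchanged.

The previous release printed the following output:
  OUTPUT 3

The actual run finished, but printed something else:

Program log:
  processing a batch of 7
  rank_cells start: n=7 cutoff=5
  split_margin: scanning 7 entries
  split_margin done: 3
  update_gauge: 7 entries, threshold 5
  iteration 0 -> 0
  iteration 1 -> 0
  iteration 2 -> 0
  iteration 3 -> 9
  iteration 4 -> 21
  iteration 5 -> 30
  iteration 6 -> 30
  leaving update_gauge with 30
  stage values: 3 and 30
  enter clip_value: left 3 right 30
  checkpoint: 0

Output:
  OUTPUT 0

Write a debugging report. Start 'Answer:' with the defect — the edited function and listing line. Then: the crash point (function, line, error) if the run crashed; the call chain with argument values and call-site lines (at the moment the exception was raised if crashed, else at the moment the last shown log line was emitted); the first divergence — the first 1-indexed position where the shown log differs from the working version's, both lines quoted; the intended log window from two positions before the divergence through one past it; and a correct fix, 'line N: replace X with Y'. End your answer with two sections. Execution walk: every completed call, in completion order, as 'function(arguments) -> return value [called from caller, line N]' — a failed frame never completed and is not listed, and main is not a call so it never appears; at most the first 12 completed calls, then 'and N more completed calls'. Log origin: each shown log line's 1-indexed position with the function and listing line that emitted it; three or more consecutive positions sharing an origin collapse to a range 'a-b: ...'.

Answer: the defect is in clip_value at line 22.
Key fact: The log first diverges at position 16: the faulty run prints 'checkpoint: 0' where the working version prints 'checkpoint: 3'.
Call chain: main.
First divergence: at position 16 the run shows 'checkpoint: 0' where the working version logs 'checkpoint: 3'.
Intended log window:
  14: stage values: 3 and 30
  15: enter clip_value: left 3 right 30
  16: checkpoint: 3
Execution walk:
  split_margin([-4, 2, 5, 9, 12, 9, -5]) -> 3  [called from rank_cells, line 28]
  update_gauge([-4, 2, 5, 9, 12, 9, -5], 5) -> 30  [called from rank_cells, line 29]
  clip_value(3, 30) -> 0  [called from rank_cells, line 31]
  rank_cells([-4, 2, 5, 9, 12, 9, -5], 5) -> 0  [called from main, line 37]
Log line origins:
  1 — main, line 36
  2 — rank_cells, line 27
  3 — split_margin, line 2
  4 — split_margin, line 7
  5 — update_gauge, line 11
  6-12 — update_gauge, line 16
  13 — update_gauge, line 17
  14 — rank_cells, line 30
  15 — clip_value, line 21
  16 — main, line 38
A correct fix: line 22: replace `==` with `!=`.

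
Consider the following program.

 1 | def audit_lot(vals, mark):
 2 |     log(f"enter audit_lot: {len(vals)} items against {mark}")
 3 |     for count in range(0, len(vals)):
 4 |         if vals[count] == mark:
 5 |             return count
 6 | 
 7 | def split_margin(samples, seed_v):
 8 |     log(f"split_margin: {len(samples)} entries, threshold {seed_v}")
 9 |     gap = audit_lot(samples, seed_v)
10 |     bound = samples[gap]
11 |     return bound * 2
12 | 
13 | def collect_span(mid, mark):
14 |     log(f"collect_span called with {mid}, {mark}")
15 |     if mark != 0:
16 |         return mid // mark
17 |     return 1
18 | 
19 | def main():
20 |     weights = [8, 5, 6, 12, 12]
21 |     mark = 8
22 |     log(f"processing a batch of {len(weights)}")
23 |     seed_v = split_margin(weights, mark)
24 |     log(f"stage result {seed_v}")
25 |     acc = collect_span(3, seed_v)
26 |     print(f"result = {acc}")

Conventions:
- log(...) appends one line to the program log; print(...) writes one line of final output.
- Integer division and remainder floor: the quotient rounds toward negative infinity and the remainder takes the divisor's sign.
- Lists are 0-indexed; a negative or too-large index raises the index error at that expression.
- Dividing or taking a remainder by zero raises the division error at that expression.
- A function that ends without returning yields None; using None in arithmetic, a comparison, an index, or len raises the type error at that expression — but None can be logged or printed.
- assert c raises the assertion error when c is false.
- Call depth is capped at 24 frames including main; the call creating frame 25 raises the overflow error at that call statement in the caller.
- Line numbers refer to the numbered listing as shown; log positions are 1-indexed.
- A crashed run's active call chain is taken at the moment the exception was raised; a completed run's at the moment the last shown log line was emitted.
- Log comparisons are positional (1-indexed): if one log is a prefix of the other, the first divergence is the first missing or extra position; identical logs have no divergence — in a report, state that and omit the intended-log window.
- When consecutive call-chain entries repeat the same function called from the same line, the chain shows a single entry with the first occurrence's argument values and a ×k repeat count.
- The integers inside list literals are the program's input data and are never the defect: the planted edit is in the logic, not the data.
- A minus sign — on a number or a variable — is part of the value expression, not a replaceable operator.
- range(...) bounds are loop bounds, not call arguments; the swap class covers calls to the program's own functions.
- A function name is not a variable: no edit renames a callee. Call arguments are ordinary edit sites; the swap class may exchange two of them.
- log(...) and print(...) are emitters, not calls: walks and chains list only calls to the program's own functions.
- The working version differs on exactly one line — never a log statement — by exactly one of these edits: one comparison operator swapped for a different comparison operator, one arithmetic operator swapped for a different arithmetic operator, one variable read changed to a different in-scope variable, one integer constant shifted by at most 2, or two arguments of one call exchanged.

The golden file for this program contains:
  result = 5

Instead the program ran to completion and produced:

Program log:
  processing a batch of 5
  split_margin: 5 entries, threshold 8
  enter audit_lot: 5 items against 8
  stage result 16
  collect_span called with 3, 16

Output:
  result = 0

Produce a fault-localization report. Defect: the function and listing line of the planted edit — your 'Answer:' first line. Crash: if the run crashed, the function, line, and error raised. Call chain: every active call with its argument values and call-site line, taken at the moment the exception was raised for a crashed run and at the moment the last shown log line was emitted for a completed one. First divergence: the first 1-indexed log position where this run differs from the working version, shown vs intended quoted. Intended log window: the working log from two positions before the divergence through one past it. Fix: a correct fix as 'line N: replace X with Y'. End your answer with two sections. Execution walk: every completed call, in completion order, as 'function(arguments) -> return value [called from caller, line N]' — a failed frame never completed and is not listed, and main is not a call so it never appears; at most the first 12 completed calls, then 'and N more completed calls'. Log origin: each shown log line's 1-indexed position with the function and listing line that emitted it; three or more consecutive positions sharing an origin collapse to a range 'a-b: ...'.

Answer: the defect is in main at line 25.
Key fact: Position 5 is the first bad log line: 'collect_span called with 3, 16' should read 'collect_span called with 16, 3'.
Call chain: main -> collect_span(3, 16) (called at line 25).
First divergence: position 5 — the shown line 'collect_span called with 3, 16' should read 'collect_span called with 16, 3'.
Intended log window:
  3: enter audit_lot: 5 items against 8
  4: stage result 16
  5: collect_span called with 16, 3
Execution walk:
  audit_lot([8, 5, 6, 12, 12], 8) -> 0  [called from split_margin, line 9]
  split_margin([8, 5, 6, 12, 12], 8) -> 16  [called from main, line 23]
  collect_span(3, 16) -> 0  [called from main, line 25]
Origin of each log line:
  1: emitted by main (line 22)
  2: emitted by split_margin (line 8)
  3: emitted by audit_lot (line 2)
  4: emitted by main (line 24)
  5: emitted by collect_span (line 14)
A correct fix: line 25: replace `collect_span(3, seed_v)` with `collect_span(seed_v, 3)`.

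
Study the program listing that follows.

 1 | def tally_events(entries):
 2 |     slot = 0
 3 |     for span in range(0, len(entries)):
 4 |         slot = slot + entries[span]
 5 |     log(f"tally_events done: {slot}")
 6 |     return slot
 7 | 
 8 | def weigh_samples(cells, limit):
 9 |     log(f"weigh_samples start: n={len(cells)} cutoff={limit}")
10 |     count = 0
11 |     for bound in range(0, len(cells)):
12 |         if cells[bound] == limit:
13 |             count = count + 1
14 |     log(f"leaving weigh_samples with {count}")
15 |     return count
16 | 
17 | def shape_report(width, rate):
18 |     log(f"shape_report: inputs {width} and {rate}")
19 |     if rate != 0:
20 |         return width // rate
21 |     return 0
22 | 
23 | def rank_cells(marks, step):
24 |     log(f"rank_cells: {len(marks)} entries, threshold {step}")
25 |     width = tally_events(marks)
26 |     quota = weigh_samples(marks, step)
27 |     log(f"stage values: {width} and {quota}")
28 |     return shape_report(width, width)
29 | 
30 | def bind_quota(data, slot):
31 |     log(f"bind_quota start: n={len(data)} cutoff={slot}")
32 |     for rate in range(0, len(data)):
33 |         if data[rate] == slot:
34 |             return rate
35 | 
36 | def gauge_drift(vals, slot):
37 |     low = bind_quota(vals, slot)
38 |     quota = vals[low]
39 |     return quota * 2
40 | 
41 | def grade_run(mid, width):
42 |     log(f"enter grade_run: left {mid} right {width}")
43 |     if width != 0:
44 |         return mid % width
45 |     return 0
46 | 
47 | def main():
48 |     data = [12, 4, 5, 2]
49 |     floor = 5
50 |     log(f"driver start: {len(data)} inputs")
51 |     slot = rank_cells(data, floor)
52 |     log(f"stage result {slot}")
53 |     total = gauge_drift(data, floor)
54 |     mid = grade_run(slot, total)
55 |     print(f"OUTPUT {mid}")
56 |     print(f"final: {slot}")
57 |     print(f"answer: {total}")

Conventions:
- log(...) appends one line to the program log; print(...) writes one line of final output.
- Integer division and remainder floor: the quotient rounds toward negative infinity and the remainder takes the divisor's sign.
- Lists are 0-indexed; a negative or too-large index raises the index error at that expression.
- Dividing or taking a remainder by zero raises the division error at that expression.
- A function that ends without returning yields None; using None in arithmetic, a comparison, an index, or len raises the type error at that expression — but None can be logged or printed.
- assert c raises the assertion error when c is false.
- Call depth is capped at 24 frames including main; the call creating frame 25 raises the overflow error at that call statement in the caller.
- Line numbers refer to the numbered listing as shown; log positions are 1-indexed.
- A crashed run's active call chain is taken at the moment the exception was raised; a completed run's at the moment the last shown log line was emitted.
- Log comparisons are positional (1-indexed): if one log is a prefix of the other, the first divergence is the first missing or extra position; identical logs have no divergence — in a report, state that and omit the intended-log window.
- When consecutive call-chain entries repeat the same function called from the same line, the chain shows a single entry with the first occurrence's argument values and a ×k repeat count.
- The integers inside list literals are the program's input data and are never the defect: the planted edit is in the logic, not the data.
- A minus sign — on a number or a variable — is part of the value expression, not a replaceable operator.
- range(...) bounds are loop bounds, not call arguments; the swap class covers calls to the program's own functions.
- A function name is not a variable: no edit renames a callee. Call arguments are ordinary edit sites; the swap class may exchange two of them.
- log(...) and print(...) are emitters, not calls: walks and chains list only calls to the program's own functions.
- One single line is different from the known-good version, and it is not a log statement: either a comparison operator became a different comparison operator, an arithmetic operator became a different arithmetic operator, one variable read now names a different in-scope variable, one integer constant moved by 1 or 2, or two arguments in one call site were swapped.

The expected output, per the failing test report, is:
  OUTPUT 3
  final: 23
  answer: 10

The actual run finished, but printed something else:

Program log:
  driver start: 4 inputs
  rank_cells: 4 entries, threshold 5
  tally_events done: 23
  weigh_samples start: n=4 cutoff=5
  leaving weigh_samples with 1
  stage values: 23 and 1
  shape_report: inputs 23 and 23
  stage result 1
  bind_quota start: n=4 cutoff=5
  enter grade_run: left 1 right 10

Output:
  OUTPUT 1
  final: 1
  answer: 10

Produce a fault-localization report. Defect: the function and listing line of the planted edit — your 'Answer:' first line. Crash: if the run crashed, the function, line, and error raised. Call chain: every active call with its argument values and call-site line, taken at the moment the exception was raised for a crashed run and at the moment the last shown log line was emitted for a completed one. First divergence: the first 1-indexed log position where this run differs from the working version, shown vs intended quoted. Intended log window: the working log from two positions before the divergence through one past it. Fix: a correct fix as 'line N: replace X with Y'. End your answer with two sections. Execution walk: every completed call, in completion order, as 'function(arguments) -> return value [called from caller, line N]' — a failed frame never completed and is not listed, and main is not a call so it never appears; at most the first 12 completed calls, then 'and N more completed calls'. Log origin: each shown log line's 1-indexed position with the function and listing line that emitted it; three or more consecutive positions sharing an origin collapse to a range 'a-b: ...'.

Answer: the defect is in rank_cells at line 28.
The tell: Everything matches until log position 7, which reads 'shape_report: inputs 23 and 23' in place of 'shape_report: inputs 23 and 1'.
Call chain: main -> grade_run(1, 10) (called at line 54).
First divergence: at position 7 the run shows 'shape_report: inputs 23 and 23' where the working version logs 'shape_report: inputs 23 and 1'.
Intended log window:
  5: leaving weigh_samples with 1
  6: stage values: 23 and 1
  7: shape_report: inputs 23 and 1
  8: stage result 23
Execution walk:
  tally_events([12, 4, 5, 2]) -> 23  [called from rank_cells, line 25]
  weigh_samples([12, 4, 5, 2], 5) -> 1  [called from rank_cells, line 26]
  shape_report(23, 23) -> 1  [called from rank_cells, line 28]
  rank_cells([12, 4, 5, 2], 5) -> 1  [called from main, line 51]
  bind_quota([12, 4, 5, 2], 5) -> 2  [called from gauge_drift, line 37]
  gauge_drift([12, 4, 5, 2], 5) -> 10  [called from main, line 53]
  grade_run(1, 10) -> 1  [called from main, line 54]
Origin of each log line:
  1: emitted by main (line 50)
  2: emitted by rank_cells (line 24)
  3: emitted by tally_events (line 5)
  4: emitted by weigh_samples (line 9)
  5: emitted by weigh_samples (line 14)
  6: emitted by rank_cells (line 27)
  7: emitted by shape_report (line 18)
  8: emitted by main (line 52)
  9: emitted by bind_quota (line 31)
  10: emitted by grade_run (line 42)
A correct fix: line 28: replace `shape_report(width, width)` with `shape_report(width, quota)`.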